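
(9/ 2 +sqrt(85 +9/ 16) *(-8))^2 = 19321/ 4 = 4830.25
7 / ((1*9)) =7 / 9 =0.78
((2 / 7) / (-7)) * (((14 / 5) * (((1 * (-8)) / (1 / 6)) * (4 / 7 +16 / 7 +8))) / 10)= 7296 / 1225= 5.96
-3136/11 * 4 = -12544/11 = -1140.36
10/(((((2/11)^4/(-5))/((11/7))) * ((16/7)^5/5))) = -48335431375/8388608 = -5762.03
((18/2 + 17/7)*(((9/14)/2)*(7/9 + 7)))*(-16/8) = -400/7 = -57.14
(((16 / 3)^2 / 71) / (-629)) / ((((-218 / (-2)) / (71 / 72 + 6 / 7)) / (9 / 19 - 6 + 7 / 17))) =7015808 / 127357062453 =0.00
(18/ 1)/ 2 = 9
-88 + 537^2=288281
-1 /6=-0.17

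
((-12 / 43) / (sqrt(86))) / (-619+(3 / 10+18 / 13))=780 * sqrt(86) / 148384099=0.00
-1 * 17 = -17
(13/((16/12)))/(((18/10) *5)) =1.08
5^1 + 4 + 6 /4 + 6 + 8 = 49 /2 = 24.50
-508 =-508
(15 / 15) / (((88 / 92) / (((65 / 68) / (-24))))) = -1495 / 35904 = -0.04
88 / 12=22 / 3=7.33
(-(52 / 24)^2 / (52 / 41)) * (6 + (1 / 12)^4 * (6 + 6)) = -5526677 / 248832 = -22.21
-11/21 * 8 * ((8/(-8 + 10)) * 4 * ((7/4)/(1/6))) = -704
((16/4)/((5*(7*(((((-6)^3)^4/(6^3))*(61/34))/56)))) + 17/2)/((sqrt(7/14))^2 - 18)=-408225437/840464100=-0.49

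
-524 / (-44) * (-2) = -262 / 11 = -23.82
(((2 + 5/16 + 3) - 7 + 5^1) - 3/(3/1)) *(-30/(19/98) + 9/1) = -102453/304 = -337.02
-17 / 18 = -0.94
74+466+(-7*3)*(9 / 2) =891 / 2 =445.50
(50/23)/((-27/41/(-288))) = 65600/69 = 950.72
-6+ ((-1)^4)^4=-5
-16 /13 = -1.23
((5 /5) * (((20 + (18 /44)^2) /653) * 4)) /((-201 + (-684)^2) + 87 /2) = 19522 /73908523161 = 0.00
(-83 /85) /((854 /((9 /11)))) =-747 /798490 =-0.00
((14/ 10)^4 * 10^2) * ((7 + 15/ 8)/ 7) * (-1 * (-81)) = 1972593/ 50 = 39451.86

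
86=86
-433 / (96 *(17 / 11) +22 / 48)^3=-7967089152 / 60647503094569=-0.00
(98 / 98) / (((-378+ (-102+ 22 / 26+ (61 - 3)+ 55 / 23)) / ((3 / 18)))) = -299 / 751260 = -0.00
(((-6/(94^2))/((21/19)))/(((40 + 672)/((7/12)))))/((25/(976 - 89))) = -16853/943684800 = -0.00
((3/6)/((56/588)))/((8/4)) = 21/8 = 2.62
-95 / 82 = -1.16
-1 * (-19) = 19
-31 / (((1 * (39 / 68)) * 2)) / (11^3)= -1054 / 51909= -0.02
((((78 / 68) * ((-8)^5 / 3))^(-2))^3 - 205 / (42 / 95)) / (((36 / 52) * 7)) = -909132577320640252886530587850538251 / 9501589017835150031155366591463424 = -95.68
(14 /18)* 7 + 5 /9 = 6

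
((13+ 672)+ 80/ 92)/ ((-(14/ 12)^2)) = -567900/ 1127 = -503.90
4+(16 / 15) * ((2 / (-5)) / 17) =5068 / 1275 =3.97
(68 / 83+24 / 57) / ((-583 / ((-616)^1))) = 109536 / 83581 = 1.31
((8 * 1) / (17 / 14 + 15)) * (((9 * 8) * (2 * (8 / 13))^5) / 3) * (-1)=-2818572288 / 84283511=-33.44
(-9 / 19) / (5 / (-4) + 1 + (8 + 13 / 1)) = -36 / 1577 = -0.02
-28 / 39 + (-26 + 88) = 2390 / 39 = 61.28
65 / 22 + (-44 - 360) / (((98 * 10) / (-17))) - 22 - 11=-124171 / 5390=-23.04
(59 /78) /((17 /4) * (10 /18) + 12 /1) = 354 /6721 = 0.05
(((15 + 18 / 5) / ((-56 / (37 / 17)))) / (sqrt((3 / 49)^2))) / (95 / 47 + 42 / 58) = -10943527 / 2544560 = -4.30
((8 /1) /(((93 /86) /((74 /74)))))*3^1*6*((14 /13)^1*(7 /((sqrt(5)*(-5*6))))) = -14.96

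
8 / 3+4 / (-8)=13 / 6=2.17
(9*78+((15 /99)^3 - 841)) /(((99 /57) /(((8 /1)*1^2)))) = -640.23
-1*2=-2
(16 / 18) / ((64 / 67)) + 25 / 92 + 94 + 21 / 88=217319 / 2277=95.44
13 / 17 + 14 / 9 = 355 / 153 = 2.32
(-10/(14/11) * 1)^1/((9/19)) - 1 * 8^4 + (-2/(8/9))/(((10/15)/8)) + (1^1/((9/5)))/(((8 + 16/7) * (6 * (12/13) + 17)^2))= -4139.59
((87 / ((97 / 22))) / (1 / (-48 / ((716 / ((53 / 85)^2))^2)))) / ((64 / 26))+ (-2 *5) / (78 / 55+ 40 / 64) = -11421844021031704337 / 2333636309682830000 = -4.89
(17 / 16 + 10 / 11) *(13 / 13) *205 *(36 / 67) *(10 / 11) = 3201075 / 16214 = 197.43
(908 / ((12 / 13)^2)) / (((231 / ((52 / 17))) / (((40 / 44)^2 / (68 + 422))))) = 4987190 / 209548647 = 0.02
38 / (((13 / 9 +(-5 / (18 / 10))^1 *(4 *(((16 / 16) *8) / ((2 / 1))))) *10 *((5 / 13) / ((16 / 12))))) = -988 / 3225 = -0.31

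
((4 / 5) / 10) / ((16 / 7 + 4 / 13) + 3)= 182 / 12725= 0.01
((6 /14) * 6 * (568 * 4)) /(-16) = -2556 /7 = -365.14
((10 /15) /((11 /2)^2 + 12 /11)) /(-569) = -0.00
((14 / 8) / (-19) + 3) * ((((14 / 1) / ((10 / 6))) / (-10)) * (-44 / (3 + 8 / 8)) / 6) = 17017 / 3800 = 4.48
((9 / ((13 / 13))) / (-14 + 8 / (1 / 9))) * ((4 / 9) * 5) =10 / 29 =0.34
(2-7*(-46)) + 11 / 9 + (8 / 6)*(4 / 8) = 2933 / 9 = 325.89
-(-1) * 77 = 77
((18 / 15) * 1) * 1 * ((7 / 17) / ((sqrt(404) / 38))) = 798 * sqrt(101) / 8585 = 0.93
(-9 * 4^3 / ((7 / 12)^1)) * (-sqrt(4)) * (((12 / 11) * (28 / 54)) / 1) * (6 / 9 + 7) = 94208 / 11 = 8564.36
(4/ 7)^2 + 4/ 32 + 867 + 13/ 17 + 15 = 5885753/ 6664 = 883.22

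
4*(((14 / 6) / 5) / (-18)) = -14 / 135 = -0.10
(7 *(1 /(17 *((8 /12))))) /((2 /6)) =63 /34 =1.85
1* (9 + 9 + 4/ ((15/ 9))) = 102/ 5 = 20.40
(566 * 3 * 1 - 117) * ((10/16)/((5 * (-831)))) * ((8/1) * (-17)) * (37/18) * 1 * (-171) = -6298177/554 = -11368.55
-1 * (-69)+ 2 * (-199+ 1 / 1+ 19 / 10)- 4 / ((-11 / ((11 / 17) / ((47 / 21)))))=-1290764 / 3995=-323.09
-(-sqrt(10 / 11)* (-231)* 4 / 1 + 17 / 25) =-84* sqrt(110) - 17 / 25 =-881.68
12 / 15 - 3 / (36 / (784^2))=-768308 / 15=-51220.53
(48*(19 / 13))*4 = 3648 / 13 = 280.62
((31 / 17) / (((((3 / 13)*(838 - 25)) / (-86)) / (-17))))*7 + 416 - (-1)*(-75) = 1074305 / 2439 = 440.47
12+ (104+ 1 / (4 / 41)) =505 / 4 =126.25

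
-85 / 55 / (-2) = 0.77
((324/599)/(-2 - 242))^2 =6561/1335098521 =0.00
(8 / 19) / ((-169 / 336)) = -2688 / 3211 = -0.84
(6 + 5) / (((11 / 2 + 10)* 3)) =22 / 93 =0.24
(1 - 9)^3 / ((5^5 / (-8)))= 4096 / 3125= 1.31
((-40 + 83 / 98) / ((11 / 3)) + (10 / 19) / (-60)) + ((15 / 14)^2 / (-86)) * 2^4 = -14400469 / 1321089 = -10.90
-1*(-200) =200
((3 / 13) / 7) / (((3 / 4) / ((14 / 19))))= 8 / 247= 0.03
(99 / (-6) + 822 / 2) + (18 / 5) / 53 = 209121 / 530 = 394.57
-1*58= -58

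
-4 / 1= -4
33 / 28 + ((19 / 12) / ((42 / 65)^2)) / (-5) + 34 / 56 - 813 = -17187839 / 21168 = -811.97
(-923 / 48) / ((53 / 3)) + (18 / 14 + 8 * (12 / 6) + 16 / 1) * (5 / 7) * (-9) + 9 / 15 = -214.47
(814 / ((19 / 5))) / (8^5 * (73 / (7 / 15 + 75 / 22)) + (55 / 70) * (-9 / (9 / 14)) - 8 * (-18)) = 5205530 / 15001473313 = 0.00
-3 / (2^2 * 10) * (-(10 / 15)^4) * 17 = 34 / 135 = 0.25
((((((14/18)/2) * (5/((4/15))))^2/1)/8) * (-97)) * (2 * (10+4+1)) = -14853125/768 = -19340.01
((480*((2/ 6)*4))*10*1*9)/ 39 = 19200/ 13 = 1476.92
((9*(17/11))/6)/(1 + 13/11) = 17/16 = 1.06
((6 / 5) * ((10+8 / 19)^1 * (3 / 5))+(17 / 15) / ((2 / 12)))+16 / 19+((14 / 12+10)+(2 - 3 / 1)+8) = 94939 / 2850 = 33.31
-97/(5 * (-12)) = 97/60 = 1.62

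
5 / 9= 0.56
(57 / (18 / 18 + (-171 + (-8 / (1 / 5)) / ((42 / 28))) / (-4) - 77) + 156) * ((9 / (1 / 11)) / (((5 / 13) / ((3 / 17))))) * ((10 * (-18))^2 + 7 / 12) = 226437095.79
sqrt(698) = 26.42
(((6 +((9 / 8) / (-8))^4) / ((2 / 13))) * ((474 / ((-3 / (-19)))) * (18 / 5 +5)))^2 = 7134834500262840719122860969 / 7036874417766400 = 1013920965002.46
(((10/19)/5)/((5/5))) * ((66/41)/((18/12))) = 88/779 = 0.11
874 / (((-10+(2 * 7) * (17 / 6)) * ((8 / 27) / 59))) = 2088423 / 356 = 5866.36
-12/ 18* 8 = -16/ 3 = -5.33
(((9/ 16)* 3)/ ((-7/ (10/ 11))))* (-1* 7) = 135/ 88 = 1.53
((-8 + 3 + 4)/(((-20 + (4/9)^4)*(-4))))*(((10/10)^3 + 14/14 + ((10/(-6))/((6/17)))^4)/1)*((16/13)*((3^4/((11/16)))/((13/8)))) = -33962053896/60865519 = -557.99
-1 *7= -7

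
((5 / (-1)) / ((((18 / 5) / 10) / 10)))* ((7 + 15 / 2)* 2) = -36250 / 9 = -4027.78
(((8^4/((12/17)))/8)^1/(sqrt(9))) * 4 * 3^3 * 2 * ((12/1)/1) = 626688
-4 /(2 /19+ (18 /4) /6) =-304 /65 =-4.68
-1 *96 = -96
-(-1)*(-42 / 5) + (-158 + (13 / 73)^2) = -4432883 / 26645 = -166.37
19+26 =45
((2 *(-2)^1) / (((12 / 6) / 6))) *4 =-48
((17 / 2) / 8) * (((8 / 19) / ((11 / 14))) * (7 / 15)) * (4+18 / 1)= 1666 / 285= 5.85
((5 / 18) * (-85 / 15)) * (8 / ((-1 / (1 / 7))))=340 / 189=1.80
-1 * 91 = -91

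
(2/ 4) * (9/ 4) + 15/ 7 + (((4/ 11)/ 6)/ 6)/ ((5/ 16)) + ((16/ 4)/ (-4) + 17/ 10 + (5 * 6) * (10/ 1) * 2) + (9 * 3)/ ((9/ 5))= 3431737/ 5544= 619.00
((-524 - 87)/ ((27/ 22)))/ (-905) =13442/ 24435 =0.55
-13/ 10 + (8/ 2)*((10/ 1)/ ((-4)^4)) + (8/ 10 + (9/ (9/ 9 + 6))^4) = 183541/ 76832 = 2.39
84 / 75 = 1.12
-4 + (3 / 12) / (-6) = -97 / 24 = -4.04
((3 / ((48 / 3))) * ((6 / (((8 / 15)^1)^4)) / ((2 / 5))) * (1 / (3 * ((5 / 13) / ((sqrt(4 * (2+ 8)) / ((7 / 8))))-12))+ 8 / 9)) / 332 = 3055322784375 / 33887430934528-69103125 * sqrt(10) / 16943715467264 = 0.09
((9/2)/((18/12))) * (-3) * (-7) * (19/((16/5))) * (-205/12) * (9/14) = -525825/128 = -4108.01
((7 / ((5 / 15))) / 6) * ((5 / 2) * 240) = 2100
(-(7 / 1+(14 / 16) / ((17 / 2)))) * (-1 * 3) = 1449 / 68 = 21.31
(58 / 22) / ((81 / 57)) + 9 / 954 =58703 / 31482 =1.86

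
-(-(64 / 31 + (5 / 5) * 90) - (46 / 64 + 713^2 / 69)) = 22202299 / 2976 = 7460.45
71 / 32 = 2.22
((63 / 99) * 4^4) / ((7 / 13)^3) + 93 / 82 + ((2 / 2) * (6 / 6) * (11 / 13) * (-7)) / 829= 497565847881 / 476321846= 1044.60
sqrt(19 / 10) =sqrt(190) / 10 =1.38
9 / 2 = 4.50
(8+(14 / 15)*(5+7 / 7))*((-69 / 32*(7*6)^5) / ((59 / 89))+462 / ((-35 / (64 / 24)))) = -8527358548052 / 1475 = -5781260032.58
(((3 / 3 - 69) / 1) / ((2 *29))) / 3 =-34 / 87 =-0.39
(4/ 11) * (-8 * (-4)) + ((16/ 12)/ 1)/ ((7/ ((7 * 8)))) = 736/ 33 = 22.30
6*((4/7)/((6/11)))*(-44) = -1936/7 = -276.57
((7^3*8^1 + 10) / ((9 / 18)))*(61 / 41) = 335988 / 41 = 8194.83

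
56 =56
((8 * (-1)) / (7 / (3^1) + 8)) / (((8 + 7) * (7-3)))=-2 / 155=-0.01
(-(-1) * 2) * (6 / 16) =0.75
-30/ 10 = -3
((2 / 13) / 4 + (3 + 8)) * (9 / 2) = 2583 / 52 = 49.67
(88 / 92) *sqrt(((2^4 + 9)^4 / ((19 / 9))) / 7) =41250 *sqrt(133) / 3059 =155.51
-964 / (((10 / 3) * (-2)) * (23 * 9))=241 / 345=0.70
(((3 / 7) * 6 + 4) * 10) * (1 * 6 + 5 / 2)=3910 / 7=558.57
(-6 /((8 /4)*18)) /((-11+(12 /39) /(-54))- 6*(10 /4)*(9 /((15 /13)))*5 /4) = 234 /220787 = 0.00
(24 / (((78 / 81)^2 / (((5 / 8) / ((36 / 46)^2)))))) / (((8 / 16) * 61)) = 71415 / 82472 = 0.87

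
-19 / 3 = -6.33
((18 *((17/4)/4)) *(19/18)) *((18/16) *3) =8721/128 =68.13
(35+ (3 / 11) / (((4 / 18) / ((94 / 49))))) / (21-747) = -10067 / 195657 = -0.05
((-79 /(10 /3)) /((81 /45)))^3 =-493039 /216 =-2282.59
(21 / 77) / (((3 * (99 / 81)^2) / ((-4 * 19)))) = -6156 / 1331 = -4.63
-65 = -65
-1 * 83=-83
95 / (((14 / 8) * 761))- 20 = -106160 / 5327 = -19.93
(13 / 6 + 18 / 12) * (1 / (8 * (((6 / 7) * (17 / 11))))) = 847 / 2448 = 0.35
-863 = -863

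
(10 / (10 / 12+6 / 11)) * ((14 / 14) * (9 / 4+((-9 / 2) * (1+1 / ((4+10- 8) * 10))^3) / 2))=-120791 / 145600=-0.83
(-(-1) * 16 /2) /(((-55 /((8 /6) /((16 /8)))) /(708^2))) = -2673408 /55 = -48607.42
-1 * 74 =-74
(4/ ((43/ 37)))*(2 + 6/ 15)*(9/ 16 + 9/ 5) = 19.52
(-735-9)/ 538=-372/ 269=-1.38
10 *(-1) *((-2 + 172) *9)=-15300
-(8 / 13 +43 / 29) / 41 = -791 / 15457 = -0.05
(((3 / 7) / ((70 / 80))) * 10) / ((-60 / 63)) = -36 / 7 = -5.14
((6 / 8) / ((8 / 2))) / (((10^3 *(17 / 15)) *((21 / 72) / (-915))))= -4941 / 9520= -0.52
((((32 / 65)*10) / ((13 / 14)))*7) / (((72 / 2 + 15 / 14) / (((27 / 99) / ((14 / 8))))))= 50176 / 321607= 0.16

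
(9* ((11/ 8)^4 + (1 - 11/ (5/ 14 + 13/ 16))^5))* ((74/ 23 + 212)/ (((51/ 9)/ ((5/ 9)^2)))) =-136663796218870630978125/ 30893220768851968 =-4423747.11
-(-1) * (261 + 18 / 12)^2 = 275625 / 4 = 68906.25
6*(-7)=-42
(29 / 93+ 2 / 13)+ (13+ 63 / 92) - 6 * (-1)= 2241295 / 111228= 20.15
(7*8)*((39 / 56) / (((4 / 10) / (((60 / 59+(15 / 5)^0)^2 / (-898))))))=-2761395 / 6251876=-0.44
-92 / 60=-23 / 15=-1.53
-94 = -94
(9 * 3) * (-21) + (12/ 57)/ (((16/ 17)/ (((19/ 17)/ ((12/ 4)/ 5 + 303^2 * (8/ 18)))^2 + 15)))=-7578203037540029/ 13444999202867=-563.64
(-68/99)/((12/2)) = -34/297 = -0.11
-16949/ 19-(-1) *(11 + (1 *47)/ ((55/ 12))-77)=-990449/ 1045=-947.80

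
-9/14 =-0.64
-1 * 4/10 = -2/5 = -0.40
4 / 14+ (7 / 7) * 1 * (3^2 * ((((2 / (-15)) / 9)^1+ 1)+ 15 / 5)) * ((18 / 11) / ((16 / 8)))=11408 / 385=29.63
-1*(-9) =9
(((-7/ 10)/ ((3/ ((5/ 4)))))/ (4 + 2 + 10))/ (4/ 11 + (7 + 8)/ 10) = -77/ 7872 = -0.01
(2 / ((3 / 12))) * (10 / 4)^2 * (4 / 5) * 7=280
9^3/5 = 729/5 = 145.80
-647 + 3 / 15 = -3234 / 5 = -646.80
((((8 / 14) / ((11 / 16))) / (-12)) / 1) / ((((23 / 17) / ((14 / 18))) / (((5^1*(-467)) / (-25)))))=-127024 / 34155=-3.72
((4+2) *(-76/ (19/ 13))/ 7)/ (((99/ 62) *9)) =-6448/ 2079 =-3.10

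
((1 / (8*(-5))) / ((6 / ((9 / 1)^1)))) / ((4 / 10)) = -3 / 32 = -0.09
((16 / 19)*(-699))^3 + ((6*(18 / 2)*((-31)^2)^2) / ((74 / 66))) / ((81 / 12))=-50087583005352 / 253783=-197363822.66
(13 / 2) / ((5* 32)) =13 / 320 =0.04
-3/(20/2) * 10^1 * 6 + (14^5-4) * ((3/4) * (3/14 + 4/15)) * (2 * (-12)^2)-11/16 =6257641171/112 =55871796.17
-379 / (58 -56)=-379 / 2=-189.50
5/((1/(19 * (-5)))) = -475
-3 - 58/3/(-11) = -41/33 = -1.24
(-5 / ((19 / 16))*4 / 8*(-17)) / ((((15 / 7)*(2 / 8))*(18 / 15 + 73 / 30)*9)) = 38080 / 18639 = 2.04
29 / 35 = 0.83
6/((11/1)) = 6/11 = 0.55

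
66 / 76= 33 / 38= 0.87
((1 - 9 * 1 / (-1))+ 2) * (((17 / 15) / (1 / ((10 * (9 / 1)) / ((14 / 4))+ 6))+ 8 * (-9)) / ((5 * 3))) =-5048 / 175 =-28.85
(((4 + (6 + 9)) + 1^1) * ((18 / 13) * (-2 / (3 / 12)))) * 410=-1180800 / 13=-90830.77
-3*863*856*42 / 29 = -93079728 / 29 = -3209645.79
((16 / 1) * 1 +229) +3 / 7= 1718 / 7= 245.43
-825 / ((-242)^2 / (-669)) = 50175 / 5324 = 9.42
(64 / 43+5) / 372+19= 3271 / 172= 19.02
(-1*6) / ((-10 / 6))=18 / 5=3.60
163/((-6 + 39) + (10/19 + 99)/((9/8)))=27873/20771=1.34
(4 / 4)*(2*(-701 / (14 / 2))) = -1402 / 7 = -200.29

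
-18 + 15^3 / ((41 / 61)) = 205137 / 41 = 5003.34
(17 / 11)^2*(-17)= -4913 / 121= -40.60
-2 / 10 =-0.20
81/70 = 1.16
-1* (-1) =1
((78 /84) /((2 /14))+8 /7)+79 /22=865 /77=11.23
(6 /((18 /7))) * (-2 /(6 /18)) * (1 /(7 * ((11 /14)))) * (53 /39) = -1484 /429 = -3.46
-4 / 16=-1 / 4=-0.25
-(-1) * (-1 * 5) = -5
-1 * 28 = -28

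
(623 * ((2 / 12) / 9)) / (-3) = -623 / 162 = -3.85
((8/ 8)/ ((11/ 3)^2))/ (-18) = -1/ 242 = -0.00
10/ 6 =5/ 3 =1.67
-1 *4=-4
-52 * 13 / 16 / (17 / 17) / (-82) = 169 / 328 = 0.52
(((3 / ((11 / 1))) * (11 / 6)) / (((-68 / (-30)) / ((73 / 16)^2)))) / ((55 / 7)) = 111909 / 191488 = 0.58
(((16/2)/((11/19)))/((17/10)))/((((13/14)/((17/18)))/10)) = 106400/1287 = 82.67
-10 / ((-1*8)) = 5 / 4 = 1.25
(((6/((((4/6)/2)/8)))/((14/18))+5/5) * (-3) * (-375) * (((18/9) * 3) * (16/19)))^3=2786791733423424000000000/2352637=1184539618064080434.00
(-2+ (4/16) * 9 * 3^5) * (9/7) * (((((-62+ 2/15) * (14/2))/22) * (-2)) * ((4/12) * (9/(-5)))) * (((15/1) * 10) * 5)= -136492560/11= -12408414.55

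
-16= -16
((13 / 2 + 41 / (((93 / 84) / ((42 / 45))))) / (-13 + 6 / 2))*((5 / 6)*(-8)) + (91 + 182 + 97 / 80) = 6731447 / 22320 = 301.59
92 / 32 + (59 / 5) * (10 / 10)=587 / 40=14.68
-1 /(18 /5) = -5 /18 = -0.28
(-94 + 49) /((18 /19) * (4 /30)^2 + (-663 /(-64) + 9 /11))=-15048000 /3743407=-4.02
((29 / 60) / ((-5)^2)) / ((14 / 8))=29 / 2625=0.01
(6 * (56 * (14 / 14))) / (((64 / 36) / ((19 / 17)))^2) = 614061 / 4624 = 132.80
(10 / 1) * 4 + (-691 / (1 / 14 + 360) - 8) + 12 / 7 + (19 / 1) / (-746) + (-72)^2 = 137300454983 / 26324102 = 5215.77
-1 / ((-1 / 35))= 35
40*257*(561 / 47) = 5767080 / 47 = 122703.83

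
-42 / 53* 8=-336 / 53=-6.34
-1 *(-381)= 381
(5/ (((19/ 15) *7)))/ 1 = 75/ 133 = 0.56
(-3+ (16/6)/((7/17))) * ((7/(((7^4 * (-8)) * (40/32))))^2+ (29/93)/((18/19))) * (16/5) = 946439389804/258489559125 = 3.66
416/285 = 1.46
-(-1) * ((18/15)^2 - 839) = -20939/25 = -837.56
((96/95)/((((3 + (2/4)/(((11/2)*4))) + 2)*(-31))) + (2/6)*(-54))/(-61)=11719434/39701545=0.30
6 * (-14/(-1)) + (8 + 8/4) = 94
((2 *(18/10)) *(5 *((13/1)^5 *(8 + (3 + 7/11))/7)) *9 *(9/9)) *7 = 7699131648/11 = 699921058.91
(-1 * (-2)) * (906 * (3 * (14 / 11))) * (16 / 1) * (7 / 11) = 8523648 / 121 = 70443.37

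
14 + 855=869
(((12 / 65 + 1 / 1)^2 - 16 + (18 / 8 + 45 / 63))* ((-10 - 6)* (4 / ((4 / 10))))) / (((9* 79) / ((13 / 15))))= 2.27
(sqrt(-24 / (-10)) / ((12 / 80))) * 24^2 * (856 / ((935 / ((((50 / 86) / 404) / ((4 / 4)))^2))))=10272000 * sqrt(15) / 3527128363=0.01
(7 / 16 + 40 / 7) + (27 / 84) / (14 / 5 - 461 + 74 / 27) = 42359683 / 6886544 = 6.15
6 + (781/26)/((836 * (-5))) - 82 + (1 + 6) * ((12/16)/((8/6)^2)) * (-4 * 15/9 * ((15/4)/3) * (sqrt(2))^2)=-4948929/39520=-125.23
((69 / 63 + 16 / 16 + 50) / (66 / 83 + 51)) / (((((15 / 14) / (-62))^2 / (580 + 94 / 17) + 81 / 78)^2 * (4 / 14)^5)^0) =90802 / 90279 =1.01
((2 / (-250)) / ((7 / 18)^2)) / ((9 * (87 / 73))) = -876 / 177625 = -0.00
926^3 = 794022776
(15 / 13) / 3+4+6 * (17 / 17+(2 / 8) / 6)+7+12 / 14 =6731 / 364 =18.49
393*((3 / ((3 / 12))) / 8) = 1179 / 2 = 589.50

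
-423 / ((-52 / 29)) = 12267 / 52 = 235.90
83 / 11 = 7.55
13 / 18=0.72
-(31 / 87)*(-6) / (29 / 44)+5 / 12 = 36941 / 10092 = 3.66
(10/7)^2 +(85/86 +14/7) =21193/4214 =5.03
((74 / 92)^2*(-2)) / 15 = -1369 / 15870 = -0.09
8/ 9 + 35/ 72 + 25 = 26.38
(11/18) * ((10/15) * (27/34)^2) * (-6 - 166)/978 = -4257/94214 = -0.05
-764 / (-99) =764 / 99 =7.72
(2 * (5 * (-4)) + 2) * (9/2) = -171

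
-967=-967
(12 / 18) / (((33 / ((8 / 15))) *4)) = 4 / 1485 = 0.00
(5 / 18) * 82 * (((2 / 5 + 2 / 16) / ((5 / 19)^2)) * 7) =725249 / 600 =1208.75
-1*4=-4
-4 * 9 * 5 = -180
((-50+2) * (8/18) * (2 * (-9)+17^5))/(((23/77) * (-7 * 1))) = 999566656/69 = 14486473.28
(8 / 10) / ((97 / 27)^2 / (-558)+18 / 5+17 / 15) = 1627128 / 9580129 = 0.17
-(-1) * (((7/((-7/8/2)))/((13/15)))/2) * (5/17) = -600/221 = -2.71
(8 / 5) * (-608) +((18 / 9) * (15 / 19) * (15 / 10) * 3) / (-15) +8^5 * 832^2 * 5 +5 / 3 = 32322984068692 / 285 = 113413979188.39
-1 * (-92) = 92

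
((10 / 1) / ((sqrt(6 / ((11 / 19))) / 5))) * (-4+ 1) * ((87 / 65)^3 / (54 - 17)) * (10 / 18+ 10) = -73167 * sqrt(1254) / 81289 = -31.87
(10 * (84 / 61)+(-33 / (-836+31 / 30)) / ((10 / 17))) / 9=7047941 / 4583967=1.54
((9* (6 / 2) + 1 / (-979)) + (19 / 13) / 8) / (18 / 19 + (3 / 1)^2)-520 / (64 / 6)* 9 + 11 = -425.02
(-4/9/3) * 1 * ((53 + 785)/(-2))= 1676/27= 62.07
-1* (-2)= 2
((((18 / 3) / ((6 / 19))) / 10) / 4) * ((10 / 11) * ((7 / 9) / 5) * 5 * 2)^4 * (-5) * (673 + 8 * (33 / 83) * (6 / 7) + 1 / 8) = -17060186307500 / 2657648961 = -6419.28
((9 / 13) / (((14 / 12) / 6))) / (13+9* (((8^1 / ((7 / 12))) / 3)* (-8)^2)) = 324 / 240799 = 0.00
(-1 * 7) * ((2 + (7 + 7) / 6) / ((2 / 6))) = -91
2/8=1/4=0.25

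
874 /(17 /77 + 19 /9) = 302841 /808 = 374.80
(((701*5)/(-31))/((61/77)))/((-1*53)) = 269885/100223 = 2.69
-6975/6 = -2325/2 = -1162.50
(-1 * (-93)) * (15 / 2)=697.50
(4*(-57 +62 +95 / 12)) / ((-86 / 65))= -10075 / 258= -39.05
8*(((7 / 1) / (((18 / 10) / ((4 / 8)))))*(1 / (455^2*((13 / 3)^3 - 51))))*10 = 6 / 242515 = 0.00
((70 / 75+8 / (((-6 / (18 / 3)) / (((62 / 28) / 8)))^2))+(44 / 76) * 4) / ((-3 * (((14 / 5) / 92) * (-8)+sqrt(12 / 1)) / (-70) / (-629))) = -388014900725 * sqrt(3) / 40870368-3374042615 / 2919312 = -17599.50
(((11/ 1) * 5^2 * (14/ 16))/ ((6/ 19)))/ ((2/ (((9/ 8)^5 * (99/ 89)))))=71270666775/ 93323264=763.70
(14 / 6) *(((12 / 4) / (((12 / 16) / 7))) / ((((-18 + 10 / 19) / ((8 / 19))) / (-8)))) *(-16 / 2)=-100.76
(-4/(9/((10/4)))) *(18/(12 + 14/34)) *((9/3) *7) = -7140/211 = -33.84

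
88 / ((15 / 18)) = 528 / 5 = 105.60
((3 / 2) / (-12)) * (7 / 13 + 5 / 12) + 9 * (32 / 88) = 43289 / 13728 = 3.15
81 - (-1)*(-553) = -472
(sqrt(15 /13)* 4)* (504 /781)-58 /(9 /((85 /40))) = -493 /36 + 2016* sqrt(195) /10153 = -10.92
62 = 62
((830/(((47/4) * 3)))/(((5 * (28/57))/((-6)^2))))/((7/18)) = 2043792/2303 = 887.45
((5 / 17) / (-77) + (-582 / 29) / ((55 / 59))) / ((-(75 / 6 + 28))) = 8173894 / 15374205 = 0.53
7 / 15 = 0.47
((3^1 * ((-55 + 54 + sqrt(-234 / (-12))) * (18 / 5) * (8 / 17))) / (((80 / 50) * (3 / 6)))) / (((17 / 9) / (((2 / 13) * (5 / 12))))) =0.74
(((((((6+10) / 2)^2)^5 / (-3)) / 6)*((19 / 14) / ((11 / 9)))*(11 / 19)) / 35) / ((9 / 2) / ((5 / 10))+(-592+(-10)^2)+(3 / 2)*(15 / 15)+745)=-4158.08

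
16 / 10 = 8 / 5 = 1.60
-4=-4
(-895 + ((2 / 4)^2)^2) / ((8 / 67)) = -7495.10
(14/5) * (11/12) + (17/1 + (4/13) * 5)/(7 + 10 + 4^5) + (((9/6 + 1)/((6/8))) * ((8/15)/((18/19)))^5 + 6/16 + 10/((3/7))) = 26.48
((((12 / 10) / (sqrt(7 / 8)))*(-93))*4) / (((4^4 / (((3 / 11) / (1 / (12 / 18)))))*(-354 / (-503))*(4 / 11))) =-46779*sqrt(14) / 132160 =-1.32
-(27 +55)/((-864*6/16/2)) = 0.51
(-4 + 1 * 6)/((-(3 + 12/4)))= -1/3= -0.33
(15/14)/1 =15/14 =1.07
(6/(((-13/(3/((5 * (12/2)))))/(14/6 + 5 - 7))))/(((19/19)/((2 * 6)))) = -12/65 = -0.18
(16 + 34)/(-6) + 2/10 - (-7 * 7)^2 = -36137/15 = -2409.13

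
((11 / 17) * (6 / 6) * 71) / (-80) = -781 / 1360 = -0.57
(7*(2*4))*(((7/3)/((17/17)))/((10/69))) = 4508/5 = 901.60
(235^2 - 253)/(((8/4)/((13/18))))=19851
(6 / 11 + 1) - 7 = -60 / 11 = -5.45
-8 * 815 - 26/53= -345586/53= -6520.49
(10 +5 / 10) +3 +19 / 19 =29 / 2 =14.50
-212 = -212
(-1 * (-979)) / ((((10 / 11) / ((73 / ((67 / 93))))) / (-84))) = -3070651122 / 335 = -9166122.75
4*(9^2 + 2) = 332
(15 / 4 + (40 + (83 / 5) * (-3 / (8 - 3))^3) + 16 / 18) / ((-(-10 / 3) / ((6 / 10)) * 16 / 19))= 17550281 / 2000000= 8.78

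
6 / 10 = 3 / 5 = 0.60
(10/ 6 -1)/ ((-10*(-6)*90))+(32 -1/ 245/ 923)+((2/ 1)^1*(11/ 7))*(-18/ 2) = 1360730207/ 366338700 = 3.71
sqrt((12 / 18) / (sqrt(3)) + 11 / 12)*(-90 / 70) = -3*sqrt(8*sqrt(3) + 33) / 14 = -1.47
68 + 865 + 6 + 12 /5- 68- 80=3967 /5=793.40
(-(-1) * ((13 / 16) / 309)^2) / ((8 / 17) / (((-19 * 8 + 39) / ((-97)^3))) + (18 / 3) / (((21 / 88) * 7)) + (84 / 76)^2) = 5742716161 / 3160931231205939456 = 0.00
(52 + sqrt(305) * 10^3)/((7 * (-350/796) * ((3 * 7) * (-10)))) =10348/128625 + 1592 * sqrt(305)/1029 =27.10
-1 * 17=-17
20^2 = 400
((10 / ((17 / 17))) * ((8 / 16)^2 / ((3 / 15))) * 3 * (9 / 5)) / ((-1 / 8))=-540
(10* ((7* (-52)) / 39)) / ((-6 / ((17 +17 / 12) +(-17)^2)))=129115 / 27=4782.04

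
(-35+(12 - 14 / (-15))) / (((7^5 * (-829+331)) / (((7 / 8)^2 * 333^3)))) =1358057583 / 18220160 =74.54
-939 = -939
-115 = -115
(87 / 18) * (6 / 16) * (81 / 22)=2349 / 352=6.67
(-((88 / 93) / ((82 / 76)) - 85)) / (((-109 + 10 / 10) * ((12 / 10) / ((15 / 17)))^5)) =-3132431640625 / 18710489344896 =-0.17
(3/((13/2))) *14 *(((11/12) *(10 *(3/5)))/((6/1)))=77/13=5.92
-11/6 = -1.83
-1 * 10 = -10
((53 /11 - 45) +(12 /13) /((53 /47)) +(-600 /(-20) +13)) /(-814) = -27563 /6169306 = -0.00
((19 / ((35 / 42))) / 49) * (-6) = -2.79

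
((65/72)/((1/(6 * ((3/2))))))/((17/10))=325/68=4.78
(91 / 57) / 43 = 91 / 2451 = 0.04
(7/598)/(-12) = -7/7176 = -0.00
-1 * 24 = -24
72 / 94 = 36 / 47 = 0.77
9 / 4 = 2.25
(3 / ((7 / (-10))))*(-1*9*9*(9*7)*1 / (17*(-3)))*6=-43740 / 17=-2572.94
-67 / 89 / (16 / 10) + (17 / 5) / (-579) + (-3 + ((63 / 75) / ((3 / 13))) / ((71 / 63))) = -180387611 / 731740200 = -0.25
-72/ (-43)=72/ 43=1.67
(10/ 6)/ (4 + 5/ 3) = 5/ 17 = 0.29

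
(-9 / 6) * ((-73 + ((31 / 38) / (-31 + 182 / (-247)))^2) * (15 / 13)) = 530864335 / 4201704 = 126.35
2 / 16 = 1 / 8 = 0.12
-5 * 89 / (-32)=445 / 32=13.91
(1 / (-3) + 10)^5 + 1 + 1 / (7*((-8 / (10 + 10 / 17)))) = 4881700361 / 57834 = 84408.83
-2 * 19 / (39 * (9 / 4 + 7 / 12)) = -0.34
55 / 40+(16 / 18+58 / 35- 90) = -216919 / 2520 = -86.08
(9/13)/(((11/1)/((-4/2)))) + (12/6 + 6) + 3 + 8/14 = 11457/1001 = 11.45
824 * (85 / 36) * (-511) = -8947610 / 9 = -994178.89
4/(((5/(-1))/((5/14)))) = -2/7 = -0.29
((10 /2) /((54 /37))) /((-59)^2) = 185 /187974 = 0.00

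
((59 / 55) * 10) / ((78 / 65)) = 295 / 33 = 8.94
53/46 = 1.15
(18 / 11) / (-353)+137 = 531953 / 3883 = 137.00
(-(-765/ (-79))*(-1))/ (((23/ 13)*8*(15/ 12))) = 1989/ 3634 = 0.55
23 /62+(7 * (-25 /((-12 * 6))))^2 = 1008991 /160704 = 6.28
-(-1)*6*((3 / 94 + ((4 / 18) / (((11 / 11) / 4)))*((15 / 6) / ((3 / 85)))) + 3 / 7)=1126781 / 2961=380.54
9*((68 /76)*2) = 306 /19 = 16.11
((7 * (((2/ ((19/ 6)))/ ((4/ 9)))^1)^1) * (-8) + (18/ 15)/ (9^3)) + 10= -1606192/ 23085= -69.58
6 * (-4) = -24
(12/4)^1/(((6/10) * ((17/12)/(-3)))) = -180/17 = -10.59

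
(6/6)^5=1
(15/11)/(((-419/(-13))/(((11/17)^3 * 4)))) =94380/2058547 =0.05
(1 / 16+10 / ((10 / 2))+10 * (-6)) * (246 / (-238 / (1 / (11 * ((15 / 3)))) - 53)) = 1.08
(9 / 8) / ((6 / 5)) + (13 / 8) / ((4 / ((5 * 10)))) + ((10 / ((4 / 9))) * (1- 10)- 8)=-189.25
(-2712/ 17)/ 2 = -1356/ 17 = -79.76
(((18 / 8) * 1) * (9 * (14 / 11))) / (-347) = -567 / 7634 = -0.07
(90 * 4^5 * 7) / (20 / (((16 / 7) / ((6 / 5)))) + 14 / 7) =258048 / 5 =51609.60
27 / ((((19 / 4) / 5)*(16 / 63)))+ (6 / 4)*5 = 9075 / 76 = 119.41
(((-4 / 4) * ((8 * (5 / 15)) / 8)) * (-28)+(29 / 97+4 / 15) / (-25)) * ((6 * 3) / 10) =1016031 / 60625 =16.76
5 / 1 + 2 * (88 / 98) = 333 / 49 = 6.80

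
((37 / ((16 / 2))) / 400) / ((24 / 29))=1073 / 76800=0.01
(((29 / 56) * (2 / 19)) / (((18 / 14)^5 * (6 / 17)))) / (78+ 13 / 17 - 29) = 20122781 / 22779687024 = 0.00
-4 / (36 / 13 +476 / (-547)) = -7111 / 3376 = -2.11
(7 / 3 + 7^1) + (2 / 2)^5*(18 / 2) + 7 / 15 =94 / 5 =18.80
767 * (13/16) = 9971/16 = 623.19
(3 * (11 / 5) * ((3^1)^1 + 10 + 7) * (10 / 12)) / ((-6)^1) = -55 / 3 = -18.33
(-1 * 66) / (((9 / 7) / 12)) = -616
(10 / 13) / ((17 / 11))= 110 / 221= 0.50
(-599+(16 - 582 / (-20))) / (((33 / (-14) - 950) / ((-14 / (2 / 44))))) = -11942084 / 66665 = -179.14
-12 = -12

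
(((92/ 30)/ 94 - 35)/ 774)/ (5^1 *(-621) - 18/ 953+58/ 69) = 270173594/ 18563825543085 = 0.00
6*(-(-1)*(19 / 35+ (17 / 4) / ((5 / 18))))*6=19962 / 35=570.34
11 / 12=0.92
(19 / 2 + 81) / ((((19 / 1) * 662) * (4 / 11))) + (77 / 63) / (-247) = 174691 / 11773008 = 0.01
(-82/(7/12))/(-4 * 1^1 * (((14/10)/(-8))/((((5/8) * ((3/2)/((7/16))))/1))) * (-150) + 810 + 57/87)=-3567/19327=-0.18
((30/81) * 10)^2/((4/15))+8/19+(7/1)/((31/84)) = 10137560/143127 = 70.83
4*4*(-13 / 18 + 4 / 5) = 56 / 45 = 1.24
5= 5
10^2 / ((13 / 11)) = 1100 / 13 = 84.62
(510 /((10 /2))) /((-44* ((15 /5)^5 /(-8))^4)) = -34816 /12784876137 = -0.00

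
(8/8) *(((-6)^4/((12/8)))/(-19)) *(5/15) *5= -1440/19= -75.79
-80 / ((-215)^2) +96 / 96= 9229 / 9245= 1.00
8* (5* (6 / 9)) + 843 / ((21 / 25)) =21635 / 21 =1030.24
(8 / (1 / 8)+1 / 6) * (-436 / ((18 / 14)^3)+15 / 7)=-56974555 / 4374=-13025.73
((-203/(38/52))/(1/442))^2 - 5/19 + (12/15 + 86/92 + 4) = 15075652169.95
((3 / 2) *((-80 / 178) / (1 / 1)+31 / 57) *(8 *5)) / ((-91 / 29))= -277820 / 153881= -1.81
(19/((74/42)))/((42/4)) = 38/37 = 1.03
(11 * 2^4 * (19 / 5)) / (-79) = -3344 / 395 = -8.47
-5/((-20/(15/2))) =15/8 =1.88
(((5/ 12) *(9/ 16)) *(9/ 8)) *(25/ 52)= 3375/ 26624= 0.13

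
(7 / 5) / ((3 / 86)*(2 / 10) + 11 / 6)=903 / 1187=0.76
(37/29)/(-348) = -37/10092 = -0.00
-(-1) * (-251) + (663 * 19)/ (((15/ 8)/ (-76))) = -2554247/ 5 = -510849.40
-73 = -73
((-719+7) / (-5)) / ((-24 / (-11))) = 65.27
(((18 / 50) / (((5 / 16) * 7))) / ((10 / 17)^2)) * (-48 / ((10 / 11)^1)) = -2746656 / 109375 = -25.11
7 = 7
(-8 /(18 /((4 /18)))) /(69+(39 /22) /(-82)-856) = 14432 /115002747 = 0.00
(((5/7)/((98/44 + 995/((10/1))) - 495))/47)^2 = 3025/2025651948516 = 0.00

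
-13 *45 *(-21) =12285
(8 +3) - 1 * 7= 4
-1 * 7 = -7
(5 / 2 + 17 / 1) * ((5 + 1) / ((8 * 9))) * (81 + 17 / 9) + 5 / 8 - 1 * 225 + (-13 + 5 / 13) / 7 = -599395 / 6552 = -91.48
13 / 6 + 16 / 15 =97 / 30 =3.23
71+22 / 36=1289 / 18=71.61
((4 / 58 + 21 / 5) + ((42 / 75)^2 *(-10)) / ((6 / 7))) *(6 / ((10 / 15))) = 19911 / 3625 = 5.49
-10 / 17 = -0.59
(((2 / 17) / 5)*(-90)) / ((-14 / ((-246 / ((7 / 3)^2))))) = -6.83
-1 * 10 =-10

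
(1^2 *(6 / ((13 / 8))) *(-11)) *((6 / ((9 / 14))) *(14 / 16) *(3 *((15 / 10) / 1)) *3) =-58212 / 13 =-4477.85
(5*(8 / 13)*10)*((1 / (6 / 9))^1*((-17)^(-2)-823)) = -142707600 / 3757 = -37984.46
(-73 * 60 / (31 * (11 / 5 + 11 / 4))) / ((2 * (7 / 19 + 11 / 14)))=-3883600 / 314061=-12.37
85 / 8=10.62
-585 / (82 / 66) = -19305 / 41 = -470.85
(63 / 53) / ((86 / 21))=1323 / 4558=0.29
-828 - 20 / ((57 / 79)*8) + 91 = -84413 / 114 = -740.46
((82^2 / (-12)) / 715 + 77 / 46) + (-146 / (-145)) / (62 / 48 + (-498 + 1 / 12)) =10097496751 / 11368461390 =0.89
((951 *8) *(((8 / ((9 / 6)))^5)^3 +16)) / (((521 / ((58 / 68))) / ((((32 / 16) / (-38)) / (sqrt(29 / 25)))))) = -7309522340662962953920 *sqrt(29) / 804892372227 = -48904653372.46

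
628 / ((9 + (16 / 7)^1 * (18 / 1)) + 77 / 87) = 95613 / 7769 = 12.31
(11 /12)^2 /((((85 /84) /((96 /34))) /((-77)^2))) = 20087452 /1445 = 13901.35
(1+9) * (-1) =-10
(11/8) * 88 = 121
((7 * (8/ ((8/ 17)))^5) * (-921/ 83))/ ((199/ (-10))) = 91538180790/ 16517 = 5542058.53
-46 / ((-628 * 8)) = 23 / 2512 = 0.01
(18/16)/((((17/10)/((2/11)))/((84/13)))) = 1890/2431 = 0.78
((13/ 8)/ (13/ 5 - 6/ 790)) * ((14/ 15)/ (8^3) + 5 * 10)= 197191189/ 6291456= 31.34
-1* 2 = -2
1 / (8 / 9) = 9 / 8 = 1.12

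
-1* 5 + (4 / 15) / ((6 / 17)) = -191 / 45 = -4.24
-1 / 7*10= -10 / 7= -1.43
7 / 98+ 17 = 239 / 14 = 17.07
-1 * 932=-932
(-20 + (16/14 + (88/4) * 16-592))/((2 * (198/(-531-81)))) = 400.05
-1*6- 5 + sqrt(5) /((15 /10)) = -11 + 2*sqrt(5) /3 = -9.51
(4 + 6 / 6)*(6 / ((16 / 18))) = 135 / 4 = 33.75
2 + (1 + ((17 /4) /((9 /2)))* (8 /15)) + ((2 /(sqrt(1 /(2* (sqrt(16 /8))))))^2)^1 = 473 /135 + 8* sqrt(2) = 14.82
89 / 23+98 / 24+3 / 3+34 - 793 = -207013 / 276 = -750.05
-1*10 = -10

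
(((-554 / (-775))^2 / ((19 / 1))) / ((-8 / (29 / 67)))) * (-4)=0.01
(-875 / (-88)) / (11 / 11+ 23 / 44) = 875 / 134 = 6.53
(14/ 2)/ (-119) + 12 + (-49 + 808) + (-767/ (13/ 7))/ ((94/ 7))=1182817/ 1598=740.19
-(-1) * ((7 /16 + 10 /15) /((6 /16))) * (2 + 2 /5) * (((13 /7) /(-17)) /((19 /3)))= -1378 /11305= -0.12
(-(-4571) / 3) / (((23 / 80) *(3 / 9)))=365680 / 23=15899.13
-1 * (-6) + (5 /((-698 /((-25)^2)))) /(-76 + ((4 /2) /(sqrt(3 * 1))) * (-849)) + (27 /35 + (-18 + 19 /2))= -5043667296 /2917222945 + 884375 * sqrt(3) /333396908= -1.72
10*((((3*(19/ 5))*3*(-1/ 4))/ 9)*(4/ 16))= -19/ 8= -2.38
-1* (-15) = 15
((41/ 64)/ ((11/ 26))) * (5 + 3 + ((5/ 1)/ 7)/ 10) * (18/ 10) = 542061/ 24640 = 22.00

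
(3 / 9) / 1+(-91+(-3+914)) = 2461 / 3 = 820.33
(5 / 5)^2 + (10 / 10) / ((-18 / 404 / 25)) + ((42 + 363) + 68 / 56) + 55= -98.90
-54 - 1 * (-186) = 132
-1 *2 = -2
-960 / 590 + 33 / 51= -983 / 1003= -0.98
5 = 5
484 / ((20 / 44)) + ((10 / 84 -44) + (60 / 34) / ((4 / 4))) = 3650981 / 3570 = 1022.68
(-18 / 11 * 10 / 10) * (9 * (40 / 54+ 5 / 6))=-255 / 11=-23.18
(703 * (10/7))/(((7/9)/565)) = 35747550/49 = 729541.84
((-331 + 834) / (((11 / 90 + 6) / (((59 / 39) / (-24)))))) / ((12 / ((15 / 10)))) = -148385 / 229216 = -0.65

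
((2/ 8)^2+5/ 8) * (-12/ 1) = -8.25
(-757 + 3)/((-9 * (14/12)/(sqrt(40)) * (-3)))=-3016 * sqrt(10)/63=-151.39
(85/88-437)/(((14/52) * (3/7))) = -498823/132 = -3778.96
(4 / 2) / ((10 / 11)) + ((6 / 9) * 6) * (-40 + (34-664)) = -13389 / 5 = -2677.80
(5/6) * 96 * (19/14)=760/7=108.57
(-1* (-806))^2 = 649636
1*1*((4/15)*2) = 8/15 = 0.53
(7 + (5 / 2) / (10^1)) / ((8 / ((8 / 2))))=29 / 8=3.62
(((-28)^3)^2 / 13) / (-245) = -9834496 / 65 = -151299.94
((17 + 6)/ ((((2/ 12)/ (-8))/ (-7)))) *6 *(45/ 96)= 21735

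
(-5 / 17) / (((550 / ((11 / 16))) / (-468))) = 117 / 680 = 0.17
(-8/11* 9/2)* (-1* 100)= 3600/11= 327.27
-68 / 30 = -34 / 15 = -2.27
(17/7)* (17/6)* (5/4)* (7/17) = 85/24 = 3.54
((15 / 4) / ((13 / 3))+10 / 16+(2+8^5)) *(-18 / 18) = -3408235 / 104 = -32771.49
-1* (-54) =54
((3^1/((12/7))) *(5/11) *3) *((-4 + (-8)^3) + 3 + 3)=-26775/22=-1217.05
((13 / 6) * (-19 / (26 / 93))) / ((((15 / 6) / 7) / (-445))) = 366947 / 2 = 183473.50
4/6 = 2/3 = 0.67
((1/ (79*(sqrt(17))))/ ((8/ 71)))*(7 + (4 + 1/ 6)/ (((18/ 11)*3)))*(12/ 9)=0.29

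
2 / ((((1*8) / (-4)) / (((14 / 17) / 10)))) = -7 / 85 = -0.08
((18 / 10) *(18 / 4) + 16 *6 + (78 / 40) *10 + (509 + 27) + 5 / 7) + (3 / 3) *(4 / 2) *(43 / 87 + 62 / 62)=2019757 / 3045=663.30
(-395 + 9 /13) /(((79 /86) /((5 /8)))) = -551045 /2054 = -268.28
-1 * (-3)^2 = -9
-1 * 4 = -4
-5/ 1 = -5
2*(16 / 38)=16 / 19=0.84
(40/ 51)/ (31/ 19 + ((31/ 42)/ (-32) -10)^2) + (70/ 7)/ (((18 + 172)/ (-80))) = -951317927984/ 226350996517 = -4.20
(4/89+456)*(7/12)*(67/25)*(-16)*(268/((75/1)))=-20406347584/500625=-40761.74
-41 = -41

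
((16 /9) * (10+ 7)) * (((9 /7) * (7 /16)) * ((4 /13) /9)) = 68 /117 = 0.58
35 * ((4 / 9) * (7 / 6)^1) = 490 / 27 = 18.15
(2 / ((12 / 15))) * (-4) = -10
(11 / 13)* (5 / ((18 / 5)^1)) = 275 / 234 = 1.18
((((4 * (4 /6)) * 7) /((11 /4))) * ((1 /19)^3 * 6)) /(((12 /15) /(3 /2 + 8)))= 280 /3971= 0.07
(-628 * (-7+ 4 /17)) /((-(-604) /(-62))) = -1119410 /2567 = -436.08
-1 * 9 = -9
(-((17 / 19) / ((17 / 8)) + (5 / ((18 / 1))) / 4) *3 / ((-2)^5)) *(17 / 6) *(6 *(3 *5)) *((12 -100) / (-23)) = 627385 / 13984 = 44.86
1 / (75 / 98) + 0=98 / 75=1.31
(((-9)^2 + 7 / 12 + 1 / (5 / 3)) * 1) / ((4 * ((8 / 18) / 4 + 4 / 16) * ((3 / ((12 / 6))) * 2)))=4931 / 260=18.97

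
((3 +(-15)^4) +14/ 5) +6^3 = 254234/ 5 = 50846.80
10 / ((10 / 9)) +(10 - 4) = 15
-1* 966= -966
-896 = -896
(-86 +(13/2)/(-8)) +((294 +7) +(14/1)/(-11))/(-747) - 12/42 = -26842033/306768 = -87.50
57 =57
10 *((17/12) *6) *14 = 1190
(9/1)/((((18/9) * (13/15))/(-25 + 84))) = 306.35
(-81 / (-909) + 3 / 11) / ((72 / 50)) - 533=-3551303 / 6666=-532.75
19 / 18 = 1.06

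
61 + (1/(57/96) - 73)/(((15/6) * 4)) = 2047/38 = 53.87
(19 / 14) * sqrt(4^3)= 76 / 7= 10.86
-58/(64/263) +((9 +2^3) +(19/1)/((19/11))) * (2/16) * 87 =2117/32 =66.16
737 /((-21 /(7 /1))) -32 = -277.67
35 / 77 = 5 / 11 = 0.45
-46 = -46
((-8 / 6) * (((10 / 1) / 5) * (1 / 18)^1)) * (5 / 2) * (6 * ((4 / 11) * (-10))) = 800 / 99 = 8.08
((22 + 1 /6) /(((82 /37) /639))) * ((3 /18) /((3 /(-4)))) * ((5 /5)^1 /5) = -349391 /1230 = -284.06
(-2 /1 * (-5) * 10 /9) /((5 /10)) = 200 /9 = 22.22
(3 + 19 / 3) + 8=52 / 3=17.33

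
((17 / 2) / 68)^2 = 1 / 64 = 0.02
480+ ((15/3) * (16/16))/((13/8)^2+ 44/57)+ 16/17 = 102093104/211633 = 482.41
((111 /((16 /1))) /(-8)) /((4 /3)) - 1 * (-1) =179 /512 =0.35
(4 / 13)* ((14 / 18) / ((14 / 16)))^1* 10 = 320 / 117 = 2.74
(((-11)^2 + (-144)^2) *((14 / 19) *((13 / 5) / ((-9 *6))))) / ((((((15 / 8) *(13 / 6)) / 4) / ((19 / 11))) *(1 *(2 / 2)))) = -9343936 / 7425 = -1258.44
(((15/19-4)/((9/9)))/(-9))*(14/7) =122/171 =0.71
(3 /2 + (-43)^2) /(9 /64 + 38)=118432 /2441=48.52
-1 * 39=-39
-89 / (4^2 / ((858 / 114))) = -12727 / 304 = -41.87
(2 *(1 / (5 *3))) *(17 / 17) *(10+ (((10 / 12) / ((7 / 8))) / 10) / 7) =2944 / 2205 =1.34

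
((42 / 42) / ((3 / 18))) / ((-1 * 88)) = -3 / 44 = -0.07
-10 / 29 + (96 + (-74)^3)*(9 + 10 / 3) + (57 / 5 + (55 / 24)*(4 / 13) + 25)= -18836962987 / 3770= -4996541.91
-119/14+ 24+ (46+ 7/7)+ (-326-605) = -1737/2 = -868.50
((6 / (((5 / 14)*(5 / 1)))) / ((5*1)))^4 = 49787136 / 244140625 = 0.20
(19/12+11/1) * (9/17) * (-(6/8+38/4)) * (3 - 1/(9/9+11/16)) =-402415/2448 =-164.39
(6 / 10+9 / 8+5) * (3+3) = 807 / 20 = 40.35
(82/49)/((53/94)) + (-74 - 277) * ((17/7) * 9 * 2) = -39839918/2597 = -15340.75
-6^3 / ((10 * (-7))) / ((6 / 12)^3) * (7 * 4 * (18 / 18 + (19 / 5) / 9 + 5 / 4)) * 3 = 138528 / 25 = 5541.12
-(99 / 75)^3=-35937 / 15625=-2.30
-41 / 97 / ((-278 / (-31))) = -1271 / 26966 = -0.05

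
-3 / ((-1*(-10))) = -3 / 10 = -0.30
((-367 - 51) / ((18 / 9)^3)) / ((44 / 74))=-703 / 8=-87.88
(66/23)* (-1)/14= -33/161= -0.20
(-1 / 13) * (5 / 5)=-1 / 13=-0.08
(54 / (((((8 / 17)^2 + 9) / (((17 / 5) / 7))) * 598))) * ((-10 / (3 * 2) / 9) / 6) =-4913 / 33467070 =-0.00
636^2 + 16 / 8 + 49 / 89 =36000371 / 89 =404498.55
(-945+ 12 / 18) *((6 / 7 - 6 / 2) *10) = 141650 / 7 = 20235.71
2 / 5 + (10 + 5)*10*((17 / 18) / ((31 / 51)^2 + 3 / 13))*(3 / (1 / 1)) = 71893217 / 101480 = 708.45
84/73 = 1.15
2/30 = 1/15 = 0.07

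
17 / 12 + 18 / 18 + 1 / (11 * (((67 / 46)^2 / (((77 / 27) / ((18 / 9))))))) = 1201253 / 484812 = 2.48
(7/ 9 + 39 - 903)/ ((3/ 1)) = -7769/ 27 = -287.74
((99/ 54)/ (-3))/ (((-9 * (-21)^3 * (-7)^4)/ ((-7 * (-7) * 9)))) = -11/ 8168202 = -0.00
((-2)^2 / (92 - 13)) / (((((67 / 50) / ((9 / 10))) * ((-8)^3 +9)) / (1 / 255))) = -12 / 45260443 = -0.00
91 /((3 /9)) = 273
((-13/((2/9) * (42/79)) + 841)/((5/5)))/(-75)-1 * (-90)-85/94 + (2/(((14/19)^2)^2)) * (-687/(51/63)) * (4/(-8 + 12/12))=1939237877681/575519700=3369.54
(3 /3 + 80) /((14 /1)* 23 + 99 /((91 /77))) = 1053 /5275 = 0.20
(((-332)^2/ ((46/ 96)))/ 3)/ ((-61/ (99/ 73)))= -174594816/ 102419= -1704.71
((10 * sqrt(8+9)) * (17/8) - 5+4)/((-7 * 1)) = 1/7 - 85 * sqrt(17)/28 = -12.37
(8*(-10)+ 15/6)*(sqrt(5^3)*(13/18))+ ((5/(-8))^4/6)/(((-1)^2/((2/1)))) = 625/12288-10075*sqrt(5)/36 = -625.74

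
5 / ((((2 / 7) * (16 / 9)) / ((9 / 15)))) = 189 / 32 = 5.91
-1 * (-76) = 76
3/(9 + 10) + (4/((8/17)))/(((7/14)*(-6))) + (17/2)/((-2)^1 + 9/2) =413/570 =0.72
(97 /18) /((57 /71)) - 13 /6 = 2332 /513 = 4.55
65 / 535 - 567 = -60656 / 107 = -566.88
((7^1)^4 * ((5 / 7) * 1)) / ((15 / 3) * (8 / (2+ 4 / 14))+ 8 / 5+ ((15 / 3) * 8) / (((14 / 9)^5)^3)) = 166749552426029977600 / 1862241419023749649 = 89.54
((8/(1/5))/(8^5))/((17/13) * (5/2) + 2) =65/280576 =0.00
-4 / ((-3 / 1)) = 4 / 3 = 1.33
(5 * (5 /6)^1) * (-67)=-1675 /6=-279.17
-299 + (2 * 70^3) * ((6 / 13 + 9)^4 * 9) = 1413146112994261 / 28561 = 49478173488.12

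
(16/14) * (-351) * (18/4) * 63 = -113724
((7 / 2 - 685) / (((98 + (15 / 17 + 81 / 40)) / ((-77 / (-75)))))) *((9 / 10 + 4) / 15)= -174848366 / 77194125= -2.27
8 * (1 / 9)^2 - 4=-316 / 81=-3.90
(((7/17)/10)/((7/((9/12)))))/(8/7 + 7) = 7/12920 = 0.00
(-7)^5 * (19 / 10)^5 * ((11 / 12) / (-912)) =24093355517 / 57600000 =418.29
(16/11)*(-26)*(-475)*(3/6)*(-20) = -1976000/11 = -179636.36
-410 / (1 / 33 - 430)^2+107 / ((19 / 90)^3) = 15704163158688090 / 1380906838339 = 11372.36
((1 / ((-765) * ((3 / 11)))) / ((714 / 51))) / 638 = -1 / 1863540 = -0.00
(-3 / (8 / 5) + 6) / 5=33 / 40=0.82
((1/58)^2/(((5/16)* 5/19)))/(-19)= -4/21025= -0.00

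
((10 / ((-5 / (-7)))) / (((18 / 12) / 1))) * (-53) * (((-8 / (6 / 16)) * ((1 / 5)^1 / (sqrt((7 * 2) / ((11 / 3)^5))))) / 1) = 820864 * sqrt(462) / 1215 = 14521.65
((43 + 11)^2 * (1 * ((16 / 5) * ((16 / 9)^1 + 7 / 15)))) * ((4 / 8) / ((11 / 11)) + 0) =261792 / 25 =10471.68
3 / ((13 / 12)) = 36 / 13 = 2.77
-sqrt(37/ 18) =-sqrt(74)/ 6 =-1.43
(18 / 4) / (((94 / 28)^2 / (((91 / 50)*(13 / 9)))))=57967 / 55225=1.05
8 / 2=4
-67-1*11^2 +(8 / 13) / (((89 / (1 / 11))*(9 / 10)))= -188.00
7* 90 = 630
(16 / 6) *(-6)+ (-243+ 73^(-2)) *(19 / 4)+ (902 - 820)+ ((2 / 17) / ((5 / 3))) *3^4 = -980697727 / 905930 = -1082.53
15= 15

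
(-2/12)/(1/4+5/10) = -2/9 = -0.22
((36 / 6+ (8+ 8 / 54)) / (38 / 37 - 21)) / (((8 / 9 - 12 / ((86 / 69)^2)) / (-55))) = -287471426 / 50438967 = -5.70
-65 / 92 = -0.71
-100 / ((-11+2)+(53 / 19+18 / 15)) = 2375 / 119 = 19.96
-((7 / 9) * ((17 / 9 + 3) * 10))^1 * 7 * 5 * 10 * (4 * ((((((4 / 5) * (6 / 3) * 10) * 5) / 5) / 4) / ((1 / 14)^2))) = -3380608000 / 81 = -41735901.23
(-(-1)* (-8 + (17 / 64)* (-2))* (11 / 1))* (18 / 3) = -9009 / 16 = -563.06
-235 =-235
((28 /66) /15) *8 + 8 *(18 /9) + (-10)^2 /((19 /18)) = 1043608 /9405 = 110.96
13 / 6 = 2.17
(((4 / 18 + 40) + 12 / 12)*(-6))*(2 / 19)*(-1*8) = 11872 / 57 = 208.28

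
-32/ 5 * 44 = -1408/ 5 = -281.60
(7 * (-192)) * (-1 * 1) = 1344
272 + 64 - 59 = 277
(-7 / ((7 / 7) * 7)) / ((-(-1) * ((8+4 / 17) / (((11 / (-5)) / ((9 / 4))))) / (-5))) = -0.59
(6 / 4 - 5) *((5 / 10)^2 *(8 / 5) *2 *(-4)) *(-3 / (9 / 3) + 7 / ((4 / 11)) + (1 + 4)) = 260.40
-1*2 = -2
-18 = -18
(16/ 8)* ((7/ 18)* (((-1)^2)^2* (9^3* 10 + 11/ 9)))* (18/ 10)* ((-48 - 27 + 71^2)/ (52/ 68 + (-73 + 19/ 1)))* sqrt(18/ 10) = -38778992434* sqrt(5)/ 67875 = -1277531.69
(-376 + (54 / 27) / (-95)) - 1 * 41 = -417.02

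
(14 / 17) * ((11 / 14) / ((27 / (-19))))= -209 / 459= -0.46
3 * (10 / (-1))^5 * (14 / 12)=-350000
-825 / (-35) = 165 / 7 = 23.57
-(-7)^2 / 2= -24.50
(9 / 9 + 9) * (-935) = -9350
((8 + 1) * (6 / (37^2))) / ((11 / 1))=54 / 15059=0.00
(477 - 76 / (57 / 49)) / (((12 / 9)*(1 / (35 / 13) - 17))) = -43225 / 2328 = -18.57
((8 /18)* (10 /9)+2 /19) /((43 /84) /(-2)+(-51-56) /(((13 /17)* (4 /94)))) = -0.00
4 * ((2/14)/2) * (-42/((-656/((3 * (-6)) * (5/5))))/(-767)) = 27/62894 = 0.00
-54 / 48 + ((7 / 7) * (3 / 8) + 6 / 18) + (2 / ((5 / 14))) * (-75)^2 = 31499.58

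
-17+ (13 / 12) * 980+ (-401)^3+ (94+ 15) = -193440142 / 3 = -64480047.33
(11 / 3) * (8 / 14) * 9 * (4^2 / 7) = 2112 / 49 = 43.10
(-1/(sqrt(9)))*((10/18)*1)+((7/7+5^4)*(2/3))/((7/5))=56305/189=297.91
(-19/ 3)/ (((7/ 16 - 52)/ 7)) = 2128/ 2475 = 0.86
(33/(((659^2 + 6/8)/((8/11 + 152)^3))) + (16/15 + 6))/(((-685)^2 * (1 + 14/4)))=250221185972/1902102044250375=0.00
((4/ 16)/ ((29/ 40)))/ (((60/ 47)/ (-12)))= -94/ 29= -3.24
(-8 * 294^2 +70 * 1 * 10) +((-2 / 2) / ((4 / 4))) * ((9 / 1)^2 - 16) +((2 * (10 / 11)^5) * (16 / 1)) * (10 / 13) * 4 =-1446285364539 / 2093663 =-690791.86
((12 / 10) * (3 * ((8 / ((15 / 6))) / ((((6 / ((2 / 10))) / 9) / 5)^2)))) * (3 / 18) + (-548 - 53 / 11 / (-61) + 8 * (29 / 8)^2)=-58843481 / 134200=-438.48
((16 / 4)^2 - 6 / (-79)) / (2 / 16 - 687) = -2032 / 86821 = -0.02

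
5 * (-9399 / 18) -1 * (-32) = -15473 / 6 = -2578.83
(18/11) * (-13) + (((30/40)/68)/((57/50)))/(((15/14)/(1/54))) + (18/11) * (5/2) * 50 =421957249/2302344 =183.27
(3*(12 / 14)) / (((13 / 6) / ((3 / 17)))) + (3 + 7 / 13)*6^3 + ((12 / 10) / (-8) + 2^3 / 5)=23699023 / 30940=765.97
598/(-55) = -598/55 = -10.87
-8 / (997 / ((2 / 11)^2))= -32 / 120637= -0.00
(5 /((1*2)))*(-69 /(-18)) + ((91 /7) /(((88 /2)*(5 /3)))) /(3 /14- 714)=21068029 /2198460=9.58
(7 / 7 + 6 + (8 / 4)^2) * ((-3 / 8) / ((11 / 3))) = -9 / 8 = -1.12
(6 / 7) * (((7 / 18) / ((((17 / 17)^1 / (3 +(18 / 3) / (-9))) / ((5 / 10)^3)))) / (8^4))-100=-29491193 / 294912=-100.00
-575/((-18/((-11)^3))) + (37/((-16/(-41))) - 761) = -6218531/144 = -43184.24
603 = 603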